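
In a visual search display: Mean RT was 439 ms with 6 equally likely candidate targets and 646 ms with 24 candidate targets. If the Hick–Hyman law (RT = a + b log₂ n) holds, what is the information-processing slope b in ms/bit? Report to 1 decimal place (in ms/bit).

103.5 ms/bit

Slope: b = (646 − 439) / (log₂ 24 − log₂ 6) = 207/2.0000 = 103.500 ms/bit.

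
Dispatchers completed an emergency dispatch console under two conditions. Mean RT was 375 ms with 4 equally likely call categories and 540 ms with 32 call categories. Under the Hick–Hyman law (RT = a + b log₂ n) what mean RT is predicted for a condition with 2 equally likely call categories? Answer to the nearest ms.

320 ms

With log₂ n on the abscissa the relation is linear; from the two conditions:
  b = (540 − 375) / (log₂ 32 − log₂ 4) = 165 / (5 − 2) = 55 ms/bit
  a = 375 − 55 × 2 = 265 ms
Then RT(2) = 265 + 55 × log₂ 2 = 265 + 55 × 1 ≈ 320.000 ms.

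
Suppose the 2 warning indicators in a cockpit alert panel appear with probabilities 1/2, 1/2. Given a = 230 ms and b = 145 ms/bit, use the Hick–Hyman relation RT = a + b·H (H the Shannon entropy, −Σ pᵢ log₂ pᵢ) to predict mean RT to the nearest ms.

375 ms

H = −Σ pᵢ log₂ pᵢ = 0.5·1 + 0.5·1 = 1.000 bits.
RT = 230 + 145 × 1.000 = 375.00 ms.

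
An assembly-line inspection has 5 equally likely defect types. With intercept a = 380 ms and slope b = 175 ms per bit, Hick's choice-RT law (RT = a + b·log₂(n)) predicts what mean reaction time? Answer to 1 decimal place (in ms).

log₂(5) = 2.3219 bits, so RT = 380 + 175 × 2.3219 ≈ 786.337 ms.

786.3 ms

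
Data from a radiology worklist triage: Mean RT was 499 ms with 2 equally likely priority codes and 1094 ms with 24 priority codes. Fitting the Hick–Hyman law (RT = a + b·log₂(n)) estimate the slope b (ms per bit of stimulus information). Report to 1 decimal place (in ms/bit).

The slope on a log₂ axis is (1094 − 499) / (4.5850 − 1) = 165.971 ms/bit.

166.0 ms/bit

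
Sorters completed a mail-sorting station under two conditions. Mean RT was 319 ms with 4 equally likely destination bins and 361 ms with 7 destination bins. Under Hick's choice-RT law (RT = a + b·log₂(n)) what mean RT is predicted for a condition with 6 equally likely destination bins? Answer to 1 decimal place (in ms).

349.4 ms

Solve the two-equation system in a and b:
  b = (361 − 319) / (log₂ 7 − log₂ 4) = 42 / (2.8074 − 2) = 52.022 ms/bit
  a = 319 − 52.022 × 2 = 214.957 ms
Then RT(6) = 214.957 + 52.022 × log₂ 6 = 214.957 + 52.022 × 2.5850 ≈ 349.431 ms.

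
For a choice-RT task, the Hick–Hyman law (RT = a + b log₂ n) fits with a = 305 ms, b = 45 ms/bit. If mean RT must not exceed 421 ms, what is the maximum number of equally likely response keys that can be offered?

5

45·log₂ n ≤ 421 − 305 = 116, giving log₂ n ≤ 2.5778 and n ≤ 5.970. The largest whole number is 5.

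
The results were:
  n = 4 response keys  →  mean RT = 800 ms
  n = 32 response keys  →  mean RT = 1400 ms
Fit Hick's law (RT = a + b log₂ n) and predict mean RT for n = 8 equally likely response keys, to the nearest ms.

1000 ms

With log₂ n on the abscissa the relation is linear; from the two conditions:
  b = (1400 − 800) / (log₂ 32 − log₂ 4) = 600 / (5 − 2) = 200 ms/bit
  a = 800 − 200 × 2 = 400 ms
Then RT(8) = 400 + 200 × log₂ 8 = 400 + 200 × 3 ≈ 1000.000 ms.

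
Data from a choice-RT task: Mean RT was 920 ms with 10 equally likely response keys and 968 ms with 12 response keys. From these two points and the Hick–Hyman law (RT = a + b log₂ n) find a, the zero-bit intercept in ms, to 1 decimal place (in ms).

313.8 ms

b = (RT₂ − RT₁)/(log₂ n₂ − log₂ n₁) = (968 − 920)/(3.5850 − 3.3219) = 182.486 ms/bit.
Intercept: a = 920 − 182.486·log₂(10) = 313.796 ms.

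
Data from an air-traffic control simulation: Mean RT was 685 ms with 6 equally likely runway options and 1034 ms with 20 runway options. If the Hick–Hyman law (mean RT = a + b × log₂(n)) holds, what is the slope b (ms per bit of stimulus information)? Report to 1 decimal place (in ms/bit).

200.9 ms/bit

b = (RT₂ − RT₁)/(log₂ n₂ − log₂ n₁) = (1034 − 685)/(4.3219 − 2.5850) = 200.925 ms/bit.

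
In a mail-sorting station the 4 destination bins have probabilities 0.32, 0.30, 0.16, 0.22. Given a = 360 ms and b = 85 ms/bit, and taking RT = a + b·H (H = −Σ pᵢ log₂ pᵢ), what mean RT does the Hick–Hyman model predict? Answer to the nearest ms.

526 ms

H = 0.32·log₂(1/0.32) + 0.30·log₂(1/0.30) + 0.16·log₂(1/0.16) + 0.22·log₂(1/0.22) = 1.9507 bits.
RT = 360 + 85 × 1.9507 = 525.81 ms.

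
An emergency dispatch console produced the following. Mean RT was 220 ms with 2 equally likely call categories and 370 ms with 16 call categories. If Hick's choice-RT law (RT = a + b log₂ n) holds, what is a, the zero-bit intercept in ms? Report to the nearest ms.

The slope on a log₂ axis is (370 − 220) / (4 − 1) = 50 ms/bit.
Intercept: a = 220 − 50·log₂(2) = 170.000 ms.

170 ms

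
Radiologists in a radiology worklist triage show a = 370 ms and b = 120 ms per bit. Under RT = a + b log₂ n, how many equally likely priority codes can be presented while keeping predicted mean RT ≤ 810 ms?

120·log₂ n ≤ 810 − 370 = 440, giving log₂ n ≤ 3.6667 and n ≤ 12.699. The largest whole number is 12.

12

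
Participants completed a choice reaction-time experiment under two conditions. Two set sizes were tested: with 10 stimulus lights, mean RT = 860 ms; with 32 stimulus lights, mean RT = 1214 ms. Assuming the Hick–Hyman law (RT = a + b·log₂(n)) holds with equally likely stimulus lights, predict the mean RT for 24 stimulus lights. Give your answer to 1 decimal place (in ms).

RT is linear in log₂ n, so two points fix the line:
  b = (1214 − 860) / (log₂ 32 − log₂ 10) = 354 / (5 − 3.3219) = 210.956 ms/bit
  a = 860 − 210.956 × 3.3219 = 159.218 ms
Then RT(24) = 159.218 + 210.956 × log₂ 24 = 159.218 + 210.956 × 4.5850 ≈ 1126.445 ms.

1126.4 ms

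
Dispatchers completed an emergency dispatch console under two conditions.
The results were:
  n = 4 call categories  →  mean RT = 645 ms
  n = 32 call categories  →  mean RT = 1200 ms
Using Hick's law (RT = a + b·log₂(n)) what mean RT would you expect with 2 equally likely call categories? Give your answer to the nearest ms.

460 ms

Solve the two-equation system in a and b:
  b = (1200 − 645) / (log₂ 32 − log₂ 4) = 555 / (5 − 2) = 185 ms/bit
  a = 645 − 185 × 2 = 275 ms
Then RT(2) = 275 + 185 × log₂ 2 = 275 + 185 × 1 ≈ 460.000 ms.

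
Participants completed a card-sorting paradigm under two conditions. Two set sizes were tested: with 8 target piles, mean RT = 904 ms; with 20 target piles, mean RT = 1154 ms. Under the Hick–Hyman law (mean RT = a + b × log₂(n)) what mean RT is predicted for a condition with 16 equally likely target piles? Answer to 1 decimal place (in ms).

1093.1 ms

With log₂ n on the abscissa the relation is linear; from the two conditions:
  b = (1154 − 904) / (log₂ 20 − log₂ 8) = 250 / (4.3219 − 3) = 189.118 ms/bit
  a = 904 − 189.118 × 3 = 336.647 ms
Then RT(16) = 336.647 + 189.118 × log₂ 16 = 336.647 + 189.118 × 4 ≈ 1093.118 ms.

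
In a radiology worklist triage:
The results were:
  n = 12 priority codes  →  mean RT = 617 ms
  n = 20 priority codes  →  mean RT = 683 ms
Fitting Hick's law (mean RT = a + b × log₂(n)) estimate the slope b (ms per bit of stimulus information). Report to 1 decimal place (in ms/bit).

b = (RT₂ − RT₁)/(log₂ n₂ − log₂ n₁) = (683 − 617)/(4.3219 − 3.5850) = 89.556 ms/bit.

89.6 ms/bit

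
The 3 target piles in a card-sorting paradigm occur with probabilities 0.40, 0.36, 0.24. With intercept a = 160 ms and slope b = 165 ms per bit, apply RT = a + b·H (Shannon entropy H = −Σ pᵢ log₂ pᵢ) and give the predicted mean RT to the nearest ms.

Entropy contributions −pᵢ log₂ pᵢ: 0.5288, 0.5306, 0.4941; sum H = 1.5535 bits.
RT = a + bH = 160 + 165·1.5535 = 416.33 ms.

416 ms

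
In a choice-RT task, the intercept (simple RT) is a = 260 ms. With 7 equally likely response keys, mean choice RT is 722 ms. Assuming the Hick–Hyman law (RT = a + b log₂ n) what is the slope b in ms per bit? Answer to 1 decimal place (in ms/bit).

164.6 ms/bit

b = (722 − 260) / log₂(7) = 462 / 2.8074 = 164.568 ms/bit.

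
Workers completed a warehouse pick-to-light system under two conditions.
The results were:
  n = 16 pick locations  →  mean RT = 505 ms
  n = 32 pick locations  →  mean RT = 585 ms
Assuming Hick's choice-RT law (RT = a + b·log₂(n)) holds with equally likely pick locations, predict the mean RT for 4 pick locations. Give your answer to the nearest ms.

RT is linear in log₂ n, so two points fix the line:
  b = (585 − 505) / (log₂ 32 − log₂ 16) = 80 / (5 − 4) = 80 ms/bit
  a = 505 − 80 × 4 = 185 ms
Then RT(4) = 185 + 80 × log₂ 4 = 185 + 80 × 2 ≈ 345.000 ms.

345 ms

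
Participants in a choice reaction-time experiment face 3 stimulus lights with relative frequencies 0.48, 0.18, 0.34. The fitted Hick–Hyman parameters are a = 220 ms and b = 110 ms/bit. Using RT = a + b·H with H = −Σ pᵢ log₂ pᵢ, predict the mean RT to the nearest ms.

Entropy contributions −pᵢ log₂ pᵢ: 0.5083, 0.4453, 0.5292; sum H = 1.4828 bits.
RT = a + bH = 220 + 110·1.4828 = 383.10 ms.

383 ms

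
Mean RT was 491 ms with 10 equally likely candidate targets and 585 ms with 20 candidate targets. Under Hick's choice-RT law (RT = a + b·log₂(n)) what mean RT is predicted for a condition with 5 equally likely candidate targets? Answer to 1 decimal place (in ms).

397.0 ms

RT is linear in log₂ n, so two points fix the line:
  b = (585 − 491) / (log₂ 20 − log₂ 10) = 94 / (4.3219 − 3.3219) = 94.000 ms/bit
  a = 491 − 94.000 × 3.3219 = 178.739 ms
Then RT(5) = 178.739 + 94.000 × log₂ 5 = 178.739 + 94.000 × 2.3219 ≈ 397.000 ms.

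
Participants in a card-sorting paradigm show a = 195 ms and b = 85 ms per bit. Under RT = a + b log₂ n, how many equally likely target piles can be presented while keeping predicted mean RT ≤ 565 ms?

20

Set 195 + 85·log₂ n ≤ 565 → log₂ n ≤ (565 − 195)/85 = 4.3529.
So n ≤ 2^4.3529 = 20.435; the largest integer n is 20.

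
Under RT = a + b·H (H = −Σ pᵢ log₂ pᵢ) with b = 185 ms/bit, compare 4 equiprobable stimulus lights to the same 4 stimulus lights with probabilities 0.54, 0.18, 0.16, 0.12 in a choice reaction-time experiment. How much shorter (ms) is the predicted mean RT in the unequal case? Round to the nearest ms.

The RT saving is b·ΔH. Equiprobable H₀ = log₂(4) = 2.0000 bits; with the given probabilities H = 1.7154 bits.
b·(H₀ − H) = 185 × (2.0000 − 1.7154) = 52.64 ms.

53 ms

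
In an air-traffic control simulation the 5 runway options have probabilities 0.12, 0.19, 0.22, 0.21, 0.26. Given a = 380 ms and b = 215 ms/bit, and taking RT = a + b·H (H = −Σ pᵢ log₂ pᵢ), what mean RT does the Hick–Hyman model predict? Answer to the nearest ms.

Entropy contributions −pᵢ log₂ pᵢ: 0.3671, 0.4552, 0.4806, 0.4728, 0.5053; sum H = 2.2810 bits.
RT = a + bH = 380 + 215·2.2810 = 870.41 ms.

870 ms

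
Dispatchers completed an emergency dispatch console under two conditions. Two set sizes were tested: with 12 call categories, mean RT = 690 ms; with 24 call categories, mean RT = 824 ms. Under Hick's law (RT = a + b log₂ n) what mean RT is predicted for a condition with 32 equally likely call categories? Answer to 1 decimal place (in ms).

879.6 ms

Fit slope and intercept:
  b = (824 − 690) / (log₂ 24 − log₂ 12) = 134 / (4.5850 − 3.5850) = 134.000 ms/bit
  a = 690 − 134.000 × 3.5850 = 209.615 ms
Then RT(32) = 209.615 + 134.000 × log₂ 32 = 209.615 + 134.000 × 5 ≈ 879.615 ms.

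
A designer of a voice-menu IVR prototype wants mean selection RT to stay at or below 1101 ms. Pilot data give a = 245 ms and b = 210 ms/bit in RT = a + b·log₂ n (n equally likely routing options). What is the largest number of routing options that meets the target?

210·log₂ n ≤ 1101 − 245 = 856, giving log₂ n ≤ 4.0762 and n ≤ 16.868. The largest whole number is 16.

16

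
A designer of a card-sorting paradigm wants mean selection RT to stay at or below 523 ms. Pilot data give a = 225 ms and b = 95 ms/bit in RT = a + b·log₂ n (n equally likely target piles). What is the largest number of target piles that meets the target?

Set 225 + 95·log₂ n ≤ 523 → log₂ n ≤ (523 − 225)/95 = 3.1368.
So n ≤ 2^3.1368 = 8.796; the largest integer n is 8.

8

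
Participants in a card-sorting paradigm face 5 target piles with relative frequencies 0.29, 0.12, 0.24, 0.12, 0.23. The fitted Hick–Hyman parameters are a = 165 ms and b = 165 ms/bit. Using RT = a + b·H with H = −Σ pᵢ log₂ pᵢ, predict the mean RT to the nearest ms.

H = 0.29·log₂(1/0.29) + 0.12·log₂(1/0.12) + 0.24·log₂(1/0.24) + 0.12·log₂(1/0.12) + 0.23·log₂(1/0.23) = 2.2338 bits.
RT = 165 + 165 × 2.2338 = 533.58 ms.

534 ms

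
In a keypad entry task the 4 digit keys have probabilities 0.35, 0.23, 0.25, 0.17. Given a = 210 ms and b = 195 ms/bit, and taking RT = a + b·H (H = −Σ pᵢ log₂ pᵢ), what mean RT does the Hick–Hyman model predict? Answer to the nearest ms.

Entropy contributions −pᵢ log₂ pᵢ: 0.5301, 0.4877, 0.5000, 0.4346; sum H = 1.9524 bits.
RT = a + bH = 210 + 195·1.9524 = 590.71 ms.

591 ms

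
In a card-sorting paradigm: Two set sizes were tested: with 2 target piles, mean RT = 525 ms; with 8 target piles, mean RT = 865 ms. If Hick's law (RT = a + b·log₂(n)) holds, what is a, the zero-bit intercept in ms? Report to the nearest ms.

355 ms

b = (RT₂ − RT₁)/(log₂ n₂ − log₂ n₁) = (865 − 525)/(3 − 1) = 170 ms/bit.
Intercept: a = 525 − 170·log₂(2) = 355.000 ms.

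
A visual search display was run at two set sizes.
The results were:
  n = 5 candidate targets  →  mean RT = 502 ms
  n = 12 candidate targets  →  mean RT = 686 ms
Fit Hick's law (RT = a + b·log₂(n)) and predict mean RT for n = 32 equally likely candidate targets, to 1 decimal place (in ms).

Fit slope and intercept:
  b = (686 − 502) / (log₂ 12 − log₂ 5) = 184 / (3.5850 − 2.3219) = 145.681 ms/bit
  a = 502 − 145.681 × 2.3219 = 163.739 ms
Then RT(32) = 163.739 + 145.681 × log₂ 32 = 163.739 + 145.681 × 5 ≈ 892.144 ms.

892.1 ms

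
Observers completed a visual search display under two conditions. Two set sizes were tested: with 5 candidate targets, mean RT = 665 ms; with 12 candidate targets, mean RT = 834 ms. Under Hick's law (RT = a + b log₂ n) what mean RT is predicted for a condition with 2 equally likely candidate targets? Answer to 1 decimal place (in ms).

Solve the two-equation system in a and b:
  b = (834 − 665) / (log₂ 12 − log₂ 5) = 169 / (3.5850 − 2.3219) = 133.805 ms/bit
  a = 665 − 133.805 × 2.3219 = 354.315 ms
Then RT(2) = 354.315 + 133.805 × log₂ 2 = 354.315 + 133.805 × 1 ≈ 488.120 ms.

488.1 ms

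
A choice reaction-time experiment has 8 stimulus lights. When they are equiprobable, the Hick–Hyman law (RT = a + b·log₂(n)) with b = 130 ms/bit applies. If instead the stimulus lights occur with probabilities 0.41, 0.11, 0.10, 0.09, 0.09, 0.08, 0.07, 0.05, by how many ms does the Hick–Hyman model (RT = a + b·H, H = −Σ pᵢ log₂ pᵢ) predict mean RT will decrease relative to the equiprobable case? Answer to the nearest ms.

51 ms

Equiprobable entropy H₀ = log₂ 8 = 3.0000 bits.
Skewed entropy H = −Σ pᵢ log₂ pᵢ = 2.6113 bits.
ΔRT = b·(H₀ − H) = 130 × 0.3887 = 50.53 ms.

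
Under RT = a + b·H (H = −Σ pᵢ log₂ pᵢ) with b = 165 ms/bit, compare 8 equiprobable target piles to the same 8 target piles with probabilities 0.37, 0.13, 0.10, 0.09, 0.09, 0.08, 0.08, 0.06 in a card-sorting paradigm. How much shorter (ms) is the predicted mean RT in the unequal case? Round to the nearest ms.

50 ms

Equiprobable entropy H₀ = log₂ 8 = 3.0000 bits.
Skewed entropy H = −Σ pᵢ log₂ pᵢ = 2.6974 bits.
ΔRT = b·(H₀ − H) = 165 × 0.3026 = 49.93 ms.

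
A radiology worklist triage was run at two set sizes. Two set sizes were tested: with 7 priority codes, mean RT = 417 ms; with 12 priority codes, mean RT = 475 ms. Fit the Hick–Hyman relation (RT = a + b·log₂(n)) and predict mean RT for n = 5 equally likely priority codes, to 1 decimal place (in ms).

Fit slope and intercept:
  b = (475 − 417) / (log₂ 12 − log₂ 7) = 58 / (3.5850 − 2.8074) = 74.588 ms/bit
  a = 417 − 74.588 × 2.8074 = 207.606 ms
Then RT(5) = 207.606 + 74.588 × log₂ 5 = 207.606 + 74.588 × 2.3219 ≈ 380.793 ms.

380.8 ms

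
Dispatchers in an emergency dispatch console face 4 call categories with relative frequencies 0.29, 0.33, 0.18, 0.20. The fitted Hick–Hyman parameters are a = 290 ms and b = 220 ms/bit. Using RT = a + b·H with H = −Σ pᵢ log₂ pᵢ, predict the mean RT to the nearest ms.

Entropy contributions −pᵢ log₂ pᵢ: 0.5179, 0.5278, 0.4453, 0.4644; sum H = 1.9554 bits.
RT = a + bH = 290 + 220·1.9554 = 720.19 ms.

720 ms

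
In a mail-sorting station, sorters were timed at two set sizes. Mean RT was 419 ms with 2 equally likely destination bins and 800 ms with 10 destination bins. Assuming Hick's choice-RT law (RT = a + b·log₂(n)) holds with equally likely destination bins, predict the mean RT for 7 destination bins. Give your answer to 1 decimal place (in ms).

715.6 ms

Fit slope and intercept:
  b = (800 − 419) / (log₂ 10 − log₂ 2) = 381 / (3.3219 − 1) = 164.088 ms/bit
  a = 419 − 164.088 × 1 = 254.912 ms
Then RT(7) = 254.912 + 164.088 × log₂ 7 = 254.912 + 164.088 × 2.8074 ≈ 715.565 ms.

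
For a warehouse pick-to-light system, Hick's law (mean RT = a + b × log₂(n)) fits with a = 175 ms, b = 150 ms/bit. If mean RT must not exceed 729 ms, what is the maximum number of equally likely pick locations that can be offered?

12

Set 175 + 150·log₂ n ≤ 729 → log₂ n ≤ (729 − 175)/150 = 3.6933.
So n ≤ 2^3.6933 = 12.936; the largest integer n is 12.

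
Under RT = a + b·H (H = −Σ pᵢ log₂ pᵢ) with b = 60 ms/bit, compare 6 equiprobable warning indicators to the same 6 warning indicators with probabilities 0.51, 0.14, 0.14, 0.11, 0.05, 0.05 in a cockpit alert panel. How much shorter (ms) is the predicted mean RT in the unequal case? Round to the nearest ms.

31 ms

The RT saving is b·ΔH. Equiprobable H₀ = log₂(6) = 2.5850 bits; with the given probabilities H = 2.0721 bits.
b·(H₀ − H) = 60 × (2.5850 − 2.0721) = 30.77 ms.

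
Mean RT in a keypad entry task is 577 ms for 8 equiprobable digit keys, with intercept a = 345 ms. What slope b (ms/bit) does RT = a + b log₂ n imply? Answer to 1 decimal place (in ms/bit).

log₂(8) = 3 bits.
b = (RT − a)/log₂ n = (577 − 345) / 3 = 77.333 ms/bit.

77.3 ms/bit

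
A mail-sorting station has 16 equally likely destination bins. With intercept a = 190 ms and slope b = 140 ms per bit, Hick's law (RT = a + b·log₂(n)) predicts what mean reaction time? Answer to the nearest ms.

750 ms

log₂(16) = 4 bits, so RT = 190 + 140 × 4 ≈ 750.000 ms.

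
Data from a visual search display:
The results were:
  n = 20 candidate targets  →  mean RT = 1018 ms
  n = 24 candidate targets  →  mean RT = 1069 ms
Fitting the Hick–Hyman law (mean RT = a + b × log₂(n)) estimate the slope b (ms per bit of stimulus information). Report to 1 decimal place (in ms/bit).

Slope: b = (1069 − 1018) / (log₂ 24 − log₂ 20) = 51/0.2630 = 193.891 ms/bit.

193.9 ms/bit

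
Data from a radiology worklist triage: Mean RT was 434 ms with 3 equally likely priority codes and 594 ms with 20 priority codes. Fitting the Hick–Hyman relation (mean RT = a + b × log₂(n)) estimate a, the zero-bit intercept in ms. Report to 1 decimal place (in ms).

341.3 ms

b = (RT₂ − RT₁)/(log₂ n₂ − log₂ n₁) = (594 − 434)/(4.3219 − 1.5850) = 58.459 ms/bit.
Intercept: a = 434 − 58.459·log₂(3) = 341.345 ms.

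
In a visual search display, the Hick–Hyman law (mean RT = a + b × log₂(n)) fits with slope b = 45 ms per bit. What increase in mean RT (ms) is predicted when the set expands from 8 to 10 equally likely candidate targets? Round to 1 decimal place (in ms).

14.5 ms

The intercept a cancels: ΔRT = b·(log₂ n₂ − log₂ n₁) = b·log₂(n₂/n₁).
log₂(10) − log₂(8) = 3.3219 − 3 = 0.3219.
ΔRT = 45 × 0.3219 = 14.487 ms.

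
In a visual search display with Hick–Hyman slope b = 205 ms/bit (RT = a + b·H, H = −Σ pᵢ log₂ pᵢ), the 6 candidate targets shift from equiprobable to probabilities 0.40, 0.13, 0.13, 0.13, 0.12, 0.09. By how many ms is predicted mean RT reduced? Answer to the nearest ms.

The RT saving is b·ΔH. Equiprobable H₀ = log₂(6) = 2.5850 bits; with the given probabilities H = 2.3564 bits.
b·(H₀ − H) = 205 × (2.5850 − 2.3564) = 46.85 ms.

47 ms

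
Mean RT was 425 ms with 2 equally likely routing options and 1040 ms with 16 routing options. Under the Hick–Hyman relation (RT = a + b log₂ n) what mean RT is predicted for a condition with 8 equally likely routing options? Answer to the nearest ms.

835 ms

RT is linear in log₂ n, so two points fix the line:
  b = (1040 − 425) / (log₂ 16 − log₂ 2) = 615 / (4 − 1) = 205 ms/bit
  a = 425 − 205 × 1 = 220 ms
Then RT(8) = 220 + 205 × log₂ 8 = 220 + 205 × 3 ≈ 835.000 ms.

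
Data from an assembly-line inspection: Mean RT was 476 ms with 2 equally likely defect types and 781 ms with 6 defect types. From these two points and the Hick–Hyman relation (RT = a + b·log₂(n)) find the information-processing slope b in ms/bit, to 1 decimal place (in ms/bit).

192.4 ms/bit

The slope on a log₂ axis is (781 − 476) / (2.5850 − 1) = 192.434 ms/bit.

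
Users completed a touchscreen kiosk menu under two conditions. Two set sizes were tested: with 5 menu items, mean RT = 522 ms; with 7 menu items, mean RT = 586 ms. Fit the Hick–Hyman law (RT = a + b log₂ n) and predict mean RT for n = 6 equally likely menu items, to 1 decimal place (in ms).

RT is linear in log₂ n, so two points fix the line:
  b = (586 − 522) / (log₂ 7 − log₂ 5) = 64 / (2.8074 − 2.3219) = 131.843 ms/bit
  a = 522 − 131.843 × 2.3219 = 215.871 ms
Then RT(6) = 215.871 + 131.843 × log₂ 6 = 215.871 + 131.843 × 2.5850 ≈ 556.679 ms.

556.7 ms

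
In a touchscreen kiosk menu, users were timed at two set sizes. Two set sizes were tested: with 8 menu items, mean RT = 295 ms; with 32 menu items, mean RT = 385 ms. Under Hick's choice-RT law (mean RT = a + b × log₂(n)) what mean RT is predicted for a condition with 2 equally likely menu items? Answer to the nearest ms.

Solve the two-equation system in a and b:
  b = (385 − 295) / (log₂ 32 − log₂ 8) = 90 / (5 − 3) = 45 ms/bit
  a = 295 − 45 × 3 = 160 ms
Then RT(2) = 160 + 45 × log₂ 2 = 160 + 45 × 1 ≈ 205.000 ms.

205 ms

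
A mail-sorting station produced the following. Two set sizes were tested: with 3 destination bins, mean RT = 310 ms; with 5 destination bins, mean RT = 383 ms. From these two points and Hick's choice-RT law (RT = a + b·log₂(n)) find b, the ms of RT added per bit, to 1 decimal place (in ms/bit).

99.1 ms/bit

Slope: b = (383 − 310) / (log₂ 5 − log₂ 3) = 73/0.7370 = 99.055 ms/bit.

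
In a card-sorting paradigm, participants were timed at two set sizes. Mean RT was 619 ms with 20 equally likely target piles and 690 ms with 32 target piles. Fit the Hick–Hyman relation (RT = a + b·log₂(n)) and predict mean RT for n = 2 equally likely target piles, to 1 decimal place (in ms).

Fit slope and intercept:
  b = (690 − 619) / (log₂ 32 − log₂ 20) = 71 / (5 − 4.3219) = 104.709 ms/bit
  a = 619 − 104.709 × 4.3219 = 166.457 ms
Then RT(2) = 166.457 + 104.709 × log₂ 2 = 166.457 + 104.709 × 1 ≈ 271.165 ms.

271.2 ms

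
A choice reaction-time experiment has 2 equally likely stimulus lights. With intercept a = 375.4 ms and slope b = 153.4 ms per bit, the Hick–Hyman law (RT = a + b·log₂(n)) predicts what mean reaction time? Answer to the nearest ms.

529 ms

log₂(2) = 1 bits, so RT = 375.4 + 153.4 × 1 ≈ 528.800 ms.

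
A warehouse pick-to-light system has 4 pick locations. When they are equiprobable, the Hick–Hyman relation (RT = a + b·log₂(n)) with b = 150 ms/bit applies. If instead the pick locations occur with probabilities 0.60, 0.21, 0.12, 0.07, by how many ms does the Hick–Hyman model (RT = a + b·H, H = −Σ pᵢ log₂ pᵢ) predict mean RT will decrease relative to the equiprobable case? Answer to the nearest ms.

Equiprobable entropy H₀ = log₂ 4 = 2.0000 bits.
Skewed entropy H = −Σ pᵢ log₂ pᵢ = 1.5506 bits.
ΔRT = b·(H₀ − H) = 150 × 0.4494 = 67.41 ms.

67 ms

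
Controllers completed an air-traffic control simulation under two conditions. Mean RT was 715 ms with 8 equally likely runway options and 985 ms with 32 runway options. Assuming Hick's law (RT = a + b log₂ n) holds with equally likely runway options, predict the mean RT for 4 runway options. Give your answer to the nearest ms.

RT is linear in log₂ n, so two points fix the line:
  b = (985 − 715) / (log₂ 32 − log₂ 8) = 270 / (5 − 3) = 135 ms/bit
  a = 715 − 135 × 3 = 310 ms
Then RT(4) = 310 + 135 × log₂ 4 = 310 + 135 × 2 ≈ 580.000 ms.

580 ms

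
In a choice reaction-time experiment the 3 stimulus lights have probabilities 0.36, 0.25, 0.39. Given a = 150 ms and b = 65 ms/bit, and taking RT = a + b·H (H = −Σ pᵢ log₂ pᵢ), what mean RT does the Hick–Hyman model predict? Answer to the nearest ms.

251 ms

Entropy contributions −pᵢ log₂ pᵢ: 0.5306, 0.5000, 0.5298; sum H = 1.5604 bits.
RT = a + bH = 150 + 65·1.5604 = 251.43 ms.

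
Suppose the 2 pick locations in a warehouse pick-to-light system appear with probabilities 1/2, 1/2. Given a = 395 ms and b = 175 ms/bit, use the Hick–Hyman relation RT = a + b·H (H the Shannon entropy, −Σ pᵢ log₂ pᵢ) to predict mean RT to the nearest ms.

Each term −pᵢ log₂ pᵢ: 0.5·1 + 0.5·1; summed, H = 1.000 bits.
Mean RT = a + bH = 395 + 175·1.000 = 570.00 ms.

570 ms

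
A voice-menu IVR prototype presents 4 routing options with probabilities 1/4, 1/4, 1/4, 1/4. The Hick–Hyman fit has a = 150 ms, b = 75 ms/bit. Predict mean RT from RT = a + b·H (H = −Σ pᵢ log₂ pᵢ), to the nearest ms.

300 ms

H = −Σ pᵢ log₂ pᵢ = 0.25·2 + 0.25·2 + 0.25·2 + 0.25·2 = 2.000 bits.
RT = 150 + 75 × 2.000 = 300.00 ms.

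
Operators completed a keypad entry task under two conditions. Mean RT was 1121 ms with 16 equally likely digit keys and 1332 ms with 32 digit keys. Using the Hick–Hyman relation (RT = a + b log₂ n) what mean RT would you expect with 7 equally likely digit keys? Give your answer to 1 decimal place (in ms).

869.4 ms

RT is linear in log₂ n, so two points fix the line:
  b = (1332 − 1121) / (log₂ 32 − log₂ 16) = 211 / (5 − 4) = 211.000 ms/bit
  a = 1121 − 211.000 × 4 = 277.000 ms
Then RT(7) = 277.000 + 211.000 × log₂ 7 = 277.000 + 211.000 × 2.8074 ≈ 869.352 ms.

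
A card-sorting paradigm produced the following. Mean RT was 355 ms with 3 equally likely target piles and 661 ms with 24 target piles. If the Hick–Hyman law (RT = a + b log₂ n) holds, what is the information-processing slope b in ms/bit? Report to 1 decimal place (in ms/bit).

102.0 ms/bit

b = (RT₂ − RT₁)/(log₂ n₂ − log₂ n₁) = (661 − 355)/(4.5850 − 1.5850) = 102.000 ms/bit.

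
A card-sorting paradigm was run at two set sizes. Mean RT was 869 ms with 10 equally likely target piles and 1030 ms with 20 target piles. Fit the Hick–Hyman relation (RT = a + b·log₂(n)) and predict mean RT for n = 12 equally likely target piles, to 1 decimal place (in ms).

911.3 ms

Fit slope and intercept:
  b = (1030 − 869) / (log₂ 20 − log₂ 10) = 161 / (4.3219 − 3.3219) = 161.000 ms/bit
  a = 869 − 161.000 × 3.3219 = 334.170 ms
Then RT(12) = 334.170 + 161.000 × log₂ 12 = 334.170 + 161.000 × 3.5850 ≈ 911.349 ms.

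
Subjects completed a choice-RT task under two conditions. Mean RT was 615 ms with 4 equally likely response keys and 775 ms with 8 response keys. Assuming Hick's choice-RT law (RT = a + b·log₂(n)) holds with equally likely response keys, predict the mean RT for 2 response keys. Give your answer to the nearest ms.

455 ms

Solve the two-equation system in a and b:
  b = (775 − 615) / (log₂ 8 − log₂ 4) = 160 / (3 − 2) = 160 ms/bit
  a = 615 − 160 × 2 = 295 ms
Then RT(2) = 295 + 160 × log₂ 2 = 295 + 160 × 1 ≈ 455.000 ms.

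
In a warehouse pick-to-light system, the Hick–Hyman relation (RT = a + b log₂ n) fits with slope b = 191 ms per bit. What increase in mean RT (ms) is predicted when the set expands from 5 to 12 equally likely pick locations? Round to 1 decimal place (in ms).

241.2 ms

The intercept a cancels: ΔRT = b·(log₂ n₂ − log₂ n₁) = b·log₂(n₂/n₁).
log₂(12) − log₂(5) = 3.5850 − 2.3219 = 1.2630.
ΔRT = 191 × 1.2630 = 241.240 ms.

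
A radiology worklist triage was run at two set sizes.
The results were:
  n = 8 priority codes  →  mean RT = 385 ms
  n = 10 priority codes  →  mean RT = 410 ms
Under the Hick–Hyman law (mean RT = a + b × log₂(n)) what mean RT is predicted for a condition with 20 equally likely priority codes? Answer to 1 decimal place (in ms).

RT is linear in log₂ n, so two points fix the line:
  b = (410 − 385) / (log₂ 10 − log₂ 8) = 25 / (3.3219 − 3) = 77.657 ms/bit
  a = 385 − 77.657 × 3 = 152.029 ms
Then RT(20) = 152.029 + 77.657 × log₂ 20 = 152.029 + 77.657 × 4.3219 ≈ 487.657 ms.

487.7 ms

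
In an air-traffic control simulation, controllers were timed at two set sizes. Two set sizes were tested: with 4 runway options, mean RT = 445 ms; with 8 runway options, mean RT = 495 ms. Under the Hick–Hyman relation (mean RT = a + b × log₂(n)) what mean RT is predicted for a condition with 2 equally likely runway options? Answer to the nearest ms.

RT is linear in log₂ n, so two points fix the line:
  b = (495 − 445) / (log₂ 8 − log₂ 4) = 50 / (3 − 2) = 50 ms/bit
  a = 445 − 50 × 2 = 345 ms
Then RT(2) = 345 + 50 × log₂ 2 = 345 + 50 × 1 ≈ 395.000 ms.

395 ms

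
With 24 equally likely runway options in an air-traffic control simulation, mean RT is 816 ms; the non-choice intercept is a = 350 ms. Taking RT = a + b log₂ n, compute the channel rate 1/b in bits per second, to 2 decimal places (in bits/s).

9.84 bits/s

b = (816 − 350)/log₂ 24 = 466/4.5850 = 101.637 ms per bit = 0.10164 s/bit; the reciprocal is 9.839 bits/s.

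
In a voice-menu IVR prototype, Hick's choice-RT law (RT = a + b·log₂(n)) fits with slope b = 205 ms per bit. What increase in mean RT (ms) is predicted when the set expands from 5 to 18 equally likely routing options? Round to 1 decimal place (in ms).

The intercept a cancels: ΔRT = b·(log₂ n₂ − log₂ n₁) = b·log₂(n₂/n₁).
log₂(18) − log₂(5) = 4.1699 − 2.3219 = 1.8480.
ΔRT = 205 × 1.8480 = 378.839 ms.

378.8 ms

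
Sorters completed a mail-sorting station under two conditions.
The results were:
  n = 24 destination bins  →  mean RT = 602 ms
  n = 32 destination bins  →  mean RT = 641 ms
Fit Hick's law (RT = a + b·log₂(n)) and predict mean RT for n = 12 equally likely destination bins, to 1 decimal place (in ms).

508.0 ms

Solve the two-equation system in a and b:
  b = (641 − 602) / (log₂ 32 − log₂ 24) = 39 / (5 − 4.5850) = 93.967 ms/bit
  a = 602 − 93.967 × 4.5850 = 171.163 ms
Then RT(12) = 171.163 + 93.967 × log₂ 12 = 171.163 + 93.967 × 3.5850 ≈ 508.033 ms.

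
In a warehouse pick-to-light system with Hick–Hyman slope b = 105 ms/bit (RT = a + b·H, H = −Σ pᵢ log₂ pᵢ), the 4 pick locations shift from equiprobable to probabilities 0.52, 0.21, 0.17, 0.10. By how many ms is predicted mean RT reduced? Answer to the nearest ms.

The RT saving is b·ΔH. Equiprobable H₀ = log₂(4) = 2.0000 bits; with the given probabilities H = 1.7302 bits.
b·(H₀ − H) = 105 × (2.0000 − 1.7302) = 28.33 ms.

28 ms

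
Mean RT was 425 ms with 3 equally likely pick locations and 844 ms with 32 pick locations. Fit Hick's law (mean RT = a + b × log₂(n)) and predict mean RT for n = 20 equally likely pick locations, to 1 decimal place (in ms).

760.8 ms

With log₂ n on the abscissa the relation is linear; from the two conditions:
  b = (844 − 425) / (log₂ 32 − log₂ 3) = 419 / (5 − 1.5850) = 122.693 ms/bit
  a = 425 − 122.693 × 1.5850 = 230.537 ms
Then RT(20) = 230.537 + 122.693 × log₂ 20 = 230.537 + 122.693 × 4.3219 ≈ 760.806 ms.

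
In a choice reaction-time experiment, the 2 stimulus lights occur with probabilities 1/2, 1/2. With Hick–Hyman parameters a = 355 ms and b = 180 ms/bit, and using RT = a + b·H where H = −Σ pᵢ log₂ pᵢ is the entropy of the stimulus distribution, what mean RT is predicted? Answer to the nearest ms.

H = −Σ pᵢ log₂ pᵢ = 0.5·1 + 0.5·1 = 1.000 bits.
RT = 355 + 180 × 1.000 = 535.00 ms.

535 ms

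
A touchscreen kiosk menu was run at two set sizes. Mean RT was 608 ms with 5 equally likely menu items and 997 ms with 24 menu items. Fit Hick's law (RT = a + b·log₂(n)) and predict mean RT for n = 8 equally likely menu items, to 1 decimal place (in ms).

724.6 ms

Solve the two-equation system in a and b:
  b = (997 − 608) / (log₂ 24 − log₂ 5) = 389 / (4.5850 − 2.3219) = 171.893 ms/bit
  a = 608 − 171.893 × 2.3219 = 208.877 ms
Then RT(8) = 208.877 + 171.893 × log₂ 8 = 208.877 + 171.893 × 3 ≈ 724.556 ms.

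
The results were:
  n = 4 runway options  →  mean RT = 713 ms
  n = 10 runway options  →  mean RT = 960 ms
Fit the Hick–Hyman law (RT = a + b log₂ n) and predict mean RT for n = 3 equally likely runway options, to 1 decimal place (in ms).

Fit slope and intercept:
  b = (960 − 713) / (log₂ 10 − log₂ 4) = 247 / (3.3219 − 2) = 186.848 ms/bit
  a = 713 − 186.848 × 2 = 339.303 ms
Then RT(3) = 339.303 + 186.848 × log₂ 3 = 339.303 + 186.848 × 1.5850 ≈ 635.451 ms.

635.5 ms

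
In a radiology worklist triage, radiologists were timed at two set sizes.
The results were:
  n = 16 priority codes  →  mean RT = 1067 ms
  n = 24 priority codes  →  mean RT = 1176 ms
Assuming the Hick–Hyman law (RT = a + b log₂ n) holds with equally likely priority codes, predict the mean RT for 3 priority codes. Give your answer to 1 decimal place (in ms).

Solve the two-equation system in a and b:
  b = (1176 − 1067) / (log₂ 24 − log₂ 16) = 109 / (4.5850 − 4) = 186.337 ms/bit
  a = 1067 − 186.337 × 4 = 321.653 ms
Then RT(3) = 321.653 + 186.337 × log₂ 3 = 321.653 + 186.337 × 1.5850 ≈ 616.990 ms.

617.0 ms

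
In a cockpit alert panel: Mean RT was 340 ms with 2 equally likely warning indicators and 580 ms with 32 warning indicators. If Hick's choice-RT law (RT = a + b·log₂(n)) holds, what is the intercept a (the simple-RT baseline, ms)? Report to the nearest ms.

b = (RT₂ − RT₁)/(log₂ n₂ − log₂ n₁) = (580 − 340)/(5 − 1) = 60 ms/bit.
Intercept: a = 340 − 60·log₂(2) = 280.000 ms.

280 ms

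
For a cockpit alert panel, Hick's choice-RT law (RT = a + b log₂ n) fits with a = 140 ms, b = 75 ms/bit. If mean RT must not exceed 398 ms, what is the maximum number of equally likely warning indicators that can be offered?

10

75·log₂ n ≤ 398 − 140 = 258, giving log₂ n ≤ 3.4400 and n ≤ 10.853. The largest whole number is 10.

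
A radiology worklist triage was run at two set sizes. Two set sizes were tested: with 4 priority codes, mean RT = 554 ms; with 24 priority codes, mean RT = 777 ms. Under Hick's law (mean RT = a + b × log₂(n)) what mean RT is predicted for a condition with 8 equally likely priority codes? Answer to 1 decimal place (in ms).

640.3 ms

Solve the two-equation system in a and b:
  b = (777 − 554) / (log₂ 24 − log₂ 4) = 223 / (4.5850 − 2) = 86.268 ms/bit
  a = 554 − 86.268 × 2 = 381.464 ms
Then RT(8) = 381.464 + 86.268 × log₂ 8 = 381.464 + 86.268 × 3 ≈ 640.268 ms.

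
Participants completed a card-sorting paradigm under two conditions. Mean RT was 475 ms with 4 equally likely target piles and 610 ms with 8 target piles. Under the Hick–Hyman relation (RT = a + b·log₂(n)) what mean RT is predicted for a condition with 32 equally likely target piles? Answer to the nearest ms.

Fit slope and intercept:
  b = (610 − 475) / (log₂ 8 − log₂ 4) = 135 / (3 − 2) = 135 ms/bit
  a = 475 − 135 × 2 = 205 ms
Then RT(32) = 205 + 135 × log₂ 32 = 205 + 135 × 5 ≈ 880.000 ms.

880 ms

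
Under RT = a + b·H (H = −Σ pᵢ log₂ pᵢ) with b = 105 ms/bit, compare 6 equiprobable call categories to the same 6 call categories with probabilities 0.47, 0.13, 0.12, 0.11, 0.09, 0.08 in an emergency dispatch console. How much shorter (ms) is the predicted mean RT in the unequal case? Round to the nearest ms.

Equiprobable entropy H₀ = log₂ 6 = 2.5850 bits.
Skewed entropy H = −Σ pᵢ log₂ pᵢ = 2.2161 bits.
ΔRT = b·(H₀ − H) = 105 × 0.3688 = 38.73 ms.

39 ms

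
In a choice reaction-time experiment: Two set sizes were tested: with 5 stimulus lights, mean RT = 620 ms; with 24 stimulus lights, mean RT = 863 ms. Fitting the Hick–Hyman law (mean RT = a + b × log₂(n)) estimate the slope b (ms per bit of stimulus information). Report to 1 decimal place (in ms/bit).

107.4 ms/bit

Slope: b = (863 − 620) / (log₂ 24 − log₂ 5) = 243/2.2630 = 107.378 ms/bit.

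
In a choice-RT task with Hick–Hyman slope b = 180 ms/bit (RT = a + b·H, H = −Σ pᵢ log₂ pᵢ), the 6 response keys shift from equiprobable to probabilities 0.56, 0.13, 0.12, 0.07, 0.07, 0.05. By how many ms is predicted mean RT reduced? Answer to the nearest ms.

The RT saving is b·ΔH. Equiprobable H₀ = log₂(6) = 2.5850 bits; with the given probabilities H = 1.9714 bits.
b·(H₀ − H) = 180 × (2.5850 − 1.9714) = 110.45 ms.

110 ms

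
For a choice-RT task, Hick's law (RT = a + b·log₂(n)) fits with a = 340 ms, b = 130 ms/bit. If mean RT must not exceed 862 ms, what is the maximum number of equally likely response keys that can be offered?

Information budget: (862 − 340)/130 = 4.0154 bits, so n ≤ 2^4.0154 = 16.172 → at most 16.

16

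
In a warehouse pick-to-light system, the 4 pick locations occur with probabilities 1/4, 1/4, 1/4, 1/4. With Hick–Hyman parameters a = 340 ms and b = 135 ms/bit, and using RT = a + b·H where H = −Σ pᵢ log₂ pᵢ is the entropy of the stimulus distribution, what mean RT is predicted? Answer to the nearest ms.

610 ms

H = −Σ pᵢ log₂ pᵢ = 0.25·2 + 0.25·2 + 0.25·2 + 0.25·2 = 2.000 bits.
RT = 340 + 135 × 2.000 = 610.00 ms.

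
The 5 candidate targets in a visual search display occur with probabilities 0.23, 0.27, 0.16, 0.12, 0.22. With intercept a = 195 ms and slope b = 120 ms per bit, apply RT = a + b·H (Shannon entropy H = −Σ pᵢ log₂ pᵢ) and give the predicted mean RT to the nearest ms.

Entropy contributions −pᵢ log₂ pᵢ: 0.4877, 0.5100, 0.4230, 0.3671, 0.4806; sum H = 2.2683 bits.
RT = a + bH = 195 + 120·2.2683 = 467.20 ms.

467 ms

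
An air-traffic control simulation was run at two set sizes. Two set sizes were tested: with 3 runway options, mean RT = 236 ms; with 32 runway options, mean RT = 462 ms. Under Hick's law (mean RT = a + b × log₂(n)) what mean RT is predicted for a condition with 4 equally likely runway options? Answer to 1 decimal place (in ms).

RT is linear in log₂ n, so two points fix the line:
  b = (462 − 236) / (log₂ 32 − log₂ 3) = 226 / (5 − 1.5850) = 66.178 ms/bit
  a = 236 − 66.178 × 1.5850 = 131.111 ms
Then RT(4) = 131.111 + 66.178 × log₂ 4 = 131.111 + 66.178 × 2 ≈ 263.466 ms.

263.5 ms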